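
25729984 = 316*81424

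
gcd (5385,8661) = 3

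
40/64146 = 20/32073 = 0.00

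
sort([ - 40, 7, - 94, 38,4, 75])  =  [-94, - 40, 4,7, 38, 75] 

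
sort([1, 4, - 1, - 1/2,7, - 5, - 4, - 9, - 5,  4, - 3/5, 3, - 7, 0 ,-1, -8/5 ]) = [ - 9, - 7, - 5,- 5, - 4, - 8/5, - 1, - 1, - 3/5, - 1/2,0,1, 3,  4,4, 7]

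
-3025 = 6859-9884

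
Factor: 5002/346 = 2501/173 = 41^1*61^1*173^( - 1)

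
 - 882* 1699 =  - 1498518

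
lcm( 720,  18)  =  720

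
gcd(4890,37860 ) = 30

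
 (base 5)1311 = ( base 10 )206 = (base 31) 6K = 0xCE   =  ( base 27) 7h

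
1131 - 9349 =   -  8218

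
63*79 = 4977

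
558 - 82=476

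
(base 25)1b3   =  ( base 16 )387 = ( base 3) 1020110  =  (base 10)903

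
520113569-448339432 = 71774137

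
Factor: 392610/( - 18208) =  - 345/16 = - 2^(  -  4 )*3^1* 5^1*23^1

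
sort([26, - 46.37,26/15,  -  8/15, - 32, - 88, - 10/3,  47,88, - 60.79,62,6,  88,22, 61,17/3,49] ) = [ -88, - 60.79, - 46.37,-32, - 10/3, - 8/15, 26/15,17/3,6,  22, 26,47, 49,  61,62,88,88]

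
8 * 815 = 6520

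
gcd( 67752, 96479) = 1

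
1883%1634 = 249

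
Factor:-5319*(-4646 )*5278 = 2^2*3^3*7^1*13^1 * 23^1*29^1*  101^1*197^1 = 130430326572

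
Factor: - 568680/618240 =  - 677/736= - 2^( - 5)*23^( - 1 ) * 677^1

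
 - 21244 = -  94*226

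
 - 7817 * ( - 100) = 781700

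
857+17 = 874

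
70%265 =70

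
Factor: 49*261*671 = 3^2*7^2*11^1 * 29^1*61^1= 8581419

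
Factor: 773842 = 2^1*386921^1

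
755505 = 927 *815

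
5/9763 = 5/9763 = 0.00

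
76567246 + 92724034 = 169291280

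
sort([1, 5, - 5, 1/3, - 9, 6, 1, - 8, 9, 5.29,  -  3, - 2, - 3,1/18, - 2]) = [ -9, - 8,-5, - 3, - 3, - 2,  -  2,1/18,1/3, 1, 1, 5, 5.29,6,9] 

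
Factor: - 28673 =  - 53^1*541^1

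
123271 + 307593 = 430864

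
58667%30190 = 28477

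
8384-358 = 8026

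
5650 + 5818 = 11468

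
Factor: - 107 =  - 107^1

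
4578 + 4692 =9270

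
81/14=81/14= 5.79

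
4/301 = 4/301 =0.01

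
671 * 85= 57035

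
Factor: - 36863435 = -5^1*7^2*379^1*397^1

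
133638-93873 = 39765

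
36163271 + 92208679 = 128371950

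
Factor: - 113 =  - 113^1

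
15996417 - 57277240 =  - 41280823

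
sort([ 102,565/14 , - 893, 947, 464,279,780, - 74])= [ - 893,-74, 565/14, 102, 279, 464, 780 , 947]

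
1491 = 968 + 523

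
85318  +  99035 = 184353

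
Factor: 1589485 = 5^1*107^1 *2971^1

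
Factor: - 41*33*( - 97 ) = 131241= 3^1*11^1*41^1*97^1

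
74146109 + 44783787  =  118929896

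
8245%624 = 133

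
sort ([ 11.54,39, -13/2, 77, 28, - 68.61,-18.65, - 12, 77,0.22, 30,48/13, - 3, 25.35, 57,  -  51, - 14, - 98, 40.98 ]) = [ -98 ,-68.61,-51, - 18.65, -14, - 12, - 13/2,  -  3  ,  0.22,48/13, 11.54, 25.35,28, 30, 39, 40.98,57, 77, 77] 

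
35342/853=41+369/853= 41.43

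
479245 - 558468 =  - 79223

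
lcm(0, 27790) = 0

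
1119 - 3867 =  - 2748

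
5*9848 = 49240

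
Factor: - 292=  - 2^2*73^1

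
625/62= 625/62 = 10.08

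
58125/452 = 58125/452 = 128.60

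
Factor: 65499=3^1*7^1*3119^1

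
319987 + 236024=556011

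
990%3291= 990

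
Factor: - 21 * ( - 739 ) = 15519 = 3^1*7^1 * 739^1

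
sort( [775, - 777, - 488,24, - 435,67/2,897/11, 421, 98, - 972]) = [- 972, - 777, - 488, - 435, 24,  67/2, 897/11,98, 421, 775]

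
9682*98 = 948836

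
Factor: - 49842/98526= - 8307/16421 =- 3^2 * 13^1*71^1 * 16421^( - 1)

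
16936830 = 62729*270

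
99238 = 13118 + 86120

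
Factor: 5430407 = 5430407^1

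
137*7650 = 1048050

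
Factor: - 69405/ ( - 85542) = 2^(-1 )*5^1*7^1* 53^( - 1)*269^( - 1 )*661^1 = 23135/28514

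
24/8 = 3 = 3.00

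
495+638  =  1133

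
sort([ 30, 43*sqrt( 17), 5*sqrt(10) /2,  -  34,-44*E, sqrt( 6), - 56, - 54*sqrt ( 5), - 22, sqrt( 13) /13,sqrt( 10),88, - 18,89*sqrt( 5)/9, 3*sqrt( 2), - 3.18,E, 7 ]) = [ - 54*sqrt( 5 )  , - 44*E, - 56, - 34, - 22, - 18,-3.18,sqrt(13) /13,sqrt( 6 ),E,sqrt (10),3*sqrt( 2),7,5 * sqrt( 10 )/2,  89*sqrt( 5)/9, 30 , 88 , 43*  sqrt( 17 ) ] 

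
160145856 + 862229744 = 1022375600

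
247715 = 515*481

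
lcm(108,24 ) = 216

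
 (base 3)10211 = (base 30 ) 3d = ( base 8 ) 147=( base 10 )103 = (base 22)4F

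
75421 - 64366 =11055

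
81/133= 81/133 = 0.61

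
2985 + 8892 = 11877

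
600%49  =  12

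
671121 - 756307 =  - 85186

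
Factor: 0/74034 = 0 =0^1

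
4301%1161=818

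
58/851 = 58/851 = 0.07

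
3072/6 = 512   =  512.00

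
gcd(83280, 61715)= 5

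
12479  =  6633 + 5846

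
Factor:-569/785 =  - 5^(-1 )* 157^( - 1)*569^1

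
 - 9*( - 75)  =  675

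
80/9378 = 40/4689=0.01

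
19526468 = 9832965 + 9693503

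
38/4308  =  19/2154 = 0.01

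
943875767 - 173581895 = 770293872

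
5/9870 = 1/1974 = 0.00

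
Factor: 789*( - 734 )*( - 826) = 478358076 =2^2*3^1*7^1*59^1 * 263^1*367^1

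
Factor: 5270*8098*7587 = 323786302020 = 2^2*3^3*5^1 * 17^1 * 31^1*281^1*4049^1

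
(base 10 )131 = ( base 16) 83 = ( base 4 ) 2003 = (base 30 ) 4b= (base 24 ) 5B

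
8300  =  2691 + 5609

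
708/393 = 1 + 105/131=1.80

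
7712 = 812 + 6900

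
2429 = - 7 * ( - 347 )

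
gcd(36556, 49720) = 4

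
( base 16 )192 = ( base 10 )402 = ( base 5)3102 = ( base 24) gi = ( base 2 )110010010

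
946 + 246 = 1192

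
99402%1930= 972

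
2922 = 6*487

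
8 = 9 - 1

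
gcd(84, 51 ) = 3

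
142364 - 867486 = - 725122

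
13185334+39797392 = 52982726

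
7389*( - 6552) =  - 48412728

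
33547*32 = 1073504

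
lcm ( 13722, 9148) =27444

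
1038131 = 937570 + 100561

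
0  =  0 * 7889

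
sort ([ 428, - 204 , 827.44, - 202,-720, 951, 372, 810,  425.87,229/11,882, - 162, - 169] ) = [ - 720, - 204, - 202, - 169, - 162, 229/11, 372, 425.87, 428, 810,827.44, 882,  951]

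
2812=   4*703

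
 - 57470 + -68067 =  - 125537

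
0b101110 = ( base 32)1e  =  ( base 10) 46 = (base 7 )64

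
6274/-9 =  - 6274/9 = -  697.11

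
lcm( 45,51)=765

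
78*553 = 43134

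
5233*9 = 47097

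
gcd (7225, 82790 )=85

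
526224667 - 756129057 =-229904390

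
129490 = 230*563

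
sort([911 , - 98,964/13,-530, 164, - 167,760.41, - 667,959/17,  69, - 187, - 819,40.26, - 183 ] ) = [ - 819, - 667,-530, - 187, - 183, - 167, - 98,40.26,959/17,69, 964/13,164,760.41,911] 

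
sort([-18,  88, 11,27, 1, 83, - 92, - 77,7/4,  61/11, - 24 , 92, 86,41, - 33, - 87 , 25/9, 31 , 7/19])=[ -92, - 87, - 77, - 33, -24, - 18 , 7/19, 1, 7/4, 25/9, 61/11, 11, 27,  31,41 , 83,86, 88, 92 ] 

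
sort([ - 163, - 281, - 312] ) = [-312,-281, - 163] 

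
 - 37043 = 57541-94584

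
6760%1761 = 1477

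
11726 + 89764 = 101490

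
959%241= 236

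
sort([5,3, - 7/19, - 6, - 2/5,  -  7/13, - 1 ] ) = [ - 6, - 1,- 7/13,  -  2/5, - 7/19, 3,5] 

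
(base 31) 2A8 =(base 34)1vu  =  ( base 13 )1034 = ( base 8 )4300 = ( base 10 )2240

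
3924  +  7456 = 11380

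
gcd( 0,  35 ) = 35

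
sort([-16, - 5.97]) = [-16, - 5.97 ] 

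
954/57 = 318/19 = 16.74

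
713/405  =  713/405 = 1.76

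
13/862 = 13/862 = 0.02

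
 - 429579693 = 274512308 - 704092001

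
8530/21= 406+4/21 = 406.19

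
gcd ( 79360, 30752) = 992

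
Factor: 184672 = 2^5*29^1 * 199^1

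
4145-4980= - 835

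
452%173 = 106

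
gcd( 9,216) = 9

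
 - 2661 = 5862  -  8523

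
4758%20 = 18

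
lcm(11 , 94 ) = 1034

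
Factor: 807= 3^1*269^1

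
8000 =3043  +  4957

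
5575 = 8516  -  2941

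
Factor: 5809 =37^1*157^1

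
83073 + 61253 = 144326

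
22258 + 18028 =40286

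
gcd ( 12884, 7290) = 2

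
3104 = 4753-1649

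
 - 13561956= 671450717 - 685012673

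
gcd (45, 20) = 5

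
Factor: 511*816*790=329411040 = 2^5 * 3^1*5^1 * 7^1 * 17^1*73^1*79^1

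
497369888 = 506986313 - 9616425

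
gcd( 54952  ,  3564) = 4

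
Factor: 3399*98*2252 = 750145704=2^3 * 3^1*7^2*11^1*103^1*563^1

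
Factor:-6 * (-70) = 2^2 * 3^1*5^1*7^1= 420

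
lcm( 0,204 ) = 0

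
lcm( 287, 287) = 287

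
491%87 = 56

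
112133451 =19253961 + 92879490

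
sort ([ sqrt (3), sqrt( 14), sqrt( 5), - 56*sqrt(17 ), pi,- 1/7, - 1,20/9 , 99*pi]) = [ - 56*sqrt(17), - 1, - 1/7,  sqrt( 3 ),20/9 , sqrt( 5),pi,sqrt( 14 ),99*pi]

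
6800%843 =56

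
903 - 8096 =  - 7193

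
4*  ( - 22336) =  - 89344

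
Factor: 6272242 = 2^1* 19^1*165059^1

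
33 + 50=83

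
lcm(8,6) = 24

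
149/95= 149/95 = 1.57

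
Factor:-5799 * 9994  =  -2^1*3^1*19^1*263^1*1933^1=- 57955206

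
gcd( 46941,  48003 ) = 3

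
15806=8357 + 7449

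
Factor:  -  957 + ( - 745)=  - 1702 = - 2^1*23^1*37^1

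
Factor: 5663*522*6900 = 2^3* 3^3*5^2 * 7^1*23^1*29^1*809^1 = 20396993400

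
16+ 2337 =2353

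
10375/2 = 10375/2 = 5187.50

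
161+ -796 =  - 635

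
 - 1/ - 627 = 1/627 = 0.00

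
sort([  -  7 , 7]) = [-7, 7] 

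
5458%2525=408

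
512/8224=16/257 = 0.06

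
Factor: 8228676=2^2*3^1*685723^1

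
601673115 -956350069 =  - 354676954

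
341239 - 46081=295158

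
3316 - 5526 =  - 2210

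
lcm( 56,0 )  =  0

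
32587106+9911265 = 42498371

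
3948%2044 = 1904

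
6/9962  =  3/4981 = 0.00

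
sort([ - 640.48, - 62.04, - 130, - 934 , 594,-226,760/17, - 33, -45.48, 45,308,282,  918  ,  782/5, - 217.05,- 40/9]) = [  -  934, - 640.48, - 226,- 217.05,- 130, - 62.04, - 45.48,- 33, - 40/9, 760/17, 45 , 782/5, 282, 308,594, 918] 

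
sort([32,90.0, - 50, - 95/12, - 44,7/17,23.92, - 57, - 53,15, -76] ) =[ - 76, - 57 , - 53, - 50, - 44, - 95/12,7/17,15, 23.92, 32,90.0 ]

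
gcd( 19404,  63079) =1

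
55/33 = 1 + 2/3 = 1.67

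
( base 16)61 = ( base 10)97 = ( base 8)141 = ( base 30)37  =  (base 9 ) 117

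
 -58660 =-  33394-25266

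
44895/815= 8979/163 = 55.09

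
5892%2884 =124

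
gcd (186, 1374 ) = 6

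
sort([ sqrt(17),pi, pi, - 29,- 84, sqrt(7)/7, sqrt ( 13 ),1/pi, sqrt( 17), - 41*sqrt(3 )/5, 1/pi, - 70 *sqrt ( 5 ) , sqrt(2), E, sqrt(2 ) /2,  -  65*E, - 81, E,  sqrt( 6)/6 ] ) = [-65*E, - 70*sqrt( 5), - 84, - 81, - 29, - 41*sqrt( 3)/5, 1/pi,1/pi,  sqrt ( 7) /7 , sqrt( 6)/6,sqrt(  2)/2, sqrt( 2), E, E, pi, pi, sqrt ( 13), sqrt( 17), sqrt( 17)]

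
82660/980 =4133/49 = 84.35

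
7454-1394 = 6060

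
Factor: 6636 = 2^2*3^1*7^1*79^1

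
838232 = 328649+509583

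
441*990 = 436590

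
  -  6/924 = - 1 + 153/154 = - 0.01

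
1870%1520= 350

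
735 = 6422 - 5687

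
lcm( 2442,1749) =129426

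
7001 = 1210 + 5791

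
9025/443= 9025/443 = 20.37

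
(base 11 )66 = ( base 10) 72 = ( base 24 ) 30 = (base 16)48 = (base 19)3F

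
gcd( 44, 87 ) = 1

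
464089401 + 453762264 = 917851665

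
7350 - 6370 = 980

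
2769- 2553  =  216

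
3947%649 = 53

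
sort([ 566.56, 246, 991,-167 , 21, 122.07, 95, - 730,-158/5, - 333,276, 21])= [-730 ,  -  333, -167, - 158/5, 21,  21,95, 122.07,246,276,  566.56,991] 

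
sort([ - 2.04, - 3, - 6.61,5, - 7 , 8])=[  -  7 , - 6.61, - 3  , - 2.04 , 5, 8] 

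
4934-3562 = 1372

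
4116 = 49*84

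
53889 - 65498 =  - 11609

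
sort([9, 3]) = [3,9 ] 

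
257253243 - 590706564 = -333453321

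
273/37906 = 273/37906= 0.01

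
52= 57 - 5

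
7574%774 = 608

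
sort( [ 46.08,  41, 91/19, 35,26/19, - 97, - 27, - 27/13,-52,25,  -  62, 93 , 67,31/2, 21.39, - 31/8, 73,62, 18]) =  [ - 97, - 62,  -  52,  -  27 , - 31/8, - 27/13, 26/19, 91/19, 31/2,18, 21.39, 25,35,41, 46.08,62, 67, 73 , 93 ] 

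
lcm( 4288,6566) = 210112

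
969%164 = 149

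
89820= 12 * 7485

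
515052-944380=-429328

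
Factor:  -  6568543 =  - 6568543^1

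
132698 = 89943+42755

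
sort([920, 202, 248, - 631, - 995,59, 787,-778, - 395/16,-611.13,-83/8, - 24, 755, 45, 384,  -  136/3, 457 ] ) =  [ - 995,-778,- 631, - 611.13 , - 136/3,-395/16, - 24,-83/8, 45, 59 , 202,248, 384, 457, 755,787, 920] 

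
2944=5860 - 2916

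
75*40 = 3000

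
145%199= 145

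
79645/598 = 133  +  111/598 = 133.19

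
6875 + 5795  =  12670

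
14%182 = 14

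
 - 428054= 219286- 647340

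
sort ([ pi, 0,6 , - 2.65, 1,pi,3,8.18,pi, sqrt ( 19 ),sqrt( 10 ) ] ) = [ - 2.65,0,1,3,pi, pi,pi,sqrt(10), sqrt( 19 ),6,8.18 ] 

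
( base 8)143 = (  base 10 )99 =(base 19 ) 54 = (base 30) 39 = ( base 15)69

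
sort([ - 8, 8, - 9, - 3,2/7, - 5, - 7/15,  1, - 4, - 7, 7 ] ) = [ - 9,-8, - 7, - 5 ,- 4, - 3, - 7/15,  2/7 , 1, 7,8]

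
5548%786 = 46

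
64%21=1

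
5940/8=1485/2= 742.50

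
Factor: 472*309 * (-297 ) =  - 2^3*3^4*11^1*59^1*103^1=- 43316856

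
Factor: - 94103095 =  - 5^1*97^1*194027^1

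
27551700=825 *33396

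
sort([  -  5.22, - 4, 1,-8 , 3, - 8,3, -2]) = [-8, - 8,-5.22 , - 4,-2,1, 3,3]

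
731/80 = 731/80 = 9.14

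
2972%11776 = 2972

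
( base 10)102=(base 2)1100110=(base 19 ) 57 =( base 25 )42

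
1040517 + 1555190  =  2595707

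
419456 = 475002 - 55546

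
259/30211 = 259/30211 = 0.01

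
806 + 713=1519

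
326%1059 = 326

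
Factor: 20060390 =2^1*5^1*7^1*19^1 *15083^1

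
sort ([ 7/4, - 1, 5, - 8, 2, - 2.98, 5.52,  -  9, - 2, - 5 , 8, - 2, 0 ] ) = [ - 9, - 8, - 5,  -  2.98, - 2, - 2, - 1,  0, 7/4, 2,  5, 5.52, 8 ]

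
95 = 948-853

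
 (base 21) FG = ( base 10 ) 331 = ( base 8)513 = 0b101001011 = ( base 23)e9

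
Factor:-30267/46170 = - 59/90 = - 2^( - 1)*3^( -2)*5^ (  -  1) * 59^1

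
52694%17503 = 185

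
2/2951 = 2/2951=0.00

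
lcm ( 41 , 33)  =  1353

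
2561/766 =2561/766 = 3.34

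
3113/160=19 + 73/160 = 19.46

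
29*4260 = 123540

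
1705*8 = 13640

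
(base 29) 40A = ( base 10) 3374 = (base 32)39e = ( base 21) 7de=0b110100101110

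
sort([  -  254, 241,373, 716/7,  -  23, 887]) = [ - 254, - 23, 716/7,241, 373, 887 ]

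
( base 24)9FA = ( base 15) 19A4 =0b1010110110010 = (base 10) 5554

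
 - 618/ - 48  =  103/8 = 12.88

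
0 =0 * 64000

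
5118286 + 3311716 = 8430002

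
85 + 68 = 153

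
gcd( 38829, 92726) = 1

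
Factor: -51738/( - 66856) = 2^( - 2 )*3^1 * 61^( - 1 ) * 137^(-1 )*8623^1= 25869/33428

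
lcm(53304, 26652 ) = 53304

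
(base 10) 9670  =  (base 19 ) 17EI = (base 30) AMA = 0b10010111000110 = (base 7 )40123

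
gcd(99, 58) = 1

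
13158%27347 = 13158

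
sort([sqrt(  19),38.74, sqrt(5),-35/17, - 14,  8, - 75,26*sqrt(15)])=[ - 75, - 14, - 35/17, sqrt(5 ), sqrt(19),8,  38.74, 26*sqrt (15 )]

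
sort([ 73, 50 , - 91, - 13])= [ - 91, - 13, 50,73 ] 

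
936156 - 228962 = 707194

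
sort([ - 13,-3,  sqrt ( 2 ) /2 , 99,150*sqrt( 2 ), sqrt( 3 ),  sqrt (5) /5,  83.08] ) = [ - 13 , - 3,sqrt (5 ) /5,sqrt( 2) /2, sqrt( 3),  83.08, 99, 150* sqrt ( 2 ) ]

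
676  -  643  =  33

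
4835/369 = 13 + 38/369 = 13.10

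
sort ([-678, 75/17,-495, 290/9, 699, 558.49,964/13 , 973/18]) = [ - 678, - 495,75/17, 290/9, 973/18,964/13, 558.49 , 699]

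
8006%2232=1310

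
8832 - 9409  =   - 577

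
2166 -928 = 1238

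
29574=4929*6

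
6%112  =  6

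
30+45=75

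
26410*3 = 79230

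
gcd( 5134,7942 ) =2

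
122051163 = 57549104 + 64502059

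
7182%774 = 216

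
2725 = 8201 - 5476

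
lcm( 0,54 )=0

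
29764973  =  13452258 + 16312715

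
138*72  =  9936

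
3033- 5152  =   - 2119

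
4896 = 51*96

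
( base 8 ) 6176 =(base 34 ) 2Q2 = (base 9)4343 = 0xc7e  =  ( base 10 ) 3198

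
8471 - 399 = 8072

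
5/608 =5/608 = 0.01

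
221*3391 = 749411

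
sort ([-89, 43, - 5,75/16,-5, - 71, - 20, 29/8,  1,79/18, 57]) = [ - 89,-71 ,-20, - 5, - 5, 1,29/8,79/18,75/16, 43,57 ]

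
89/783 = 89/783 = 0.11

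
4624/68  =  68 = 68.00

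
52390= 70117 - 17727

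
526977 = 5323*99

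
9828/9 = 1092  =  1092.00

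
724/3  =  724/3 = 241.33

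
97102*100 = 9710200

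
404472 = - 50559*(-8)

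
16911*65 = 1099215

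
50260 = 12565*4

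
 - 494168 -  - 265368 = -228800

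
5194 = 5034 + 160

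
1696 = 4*424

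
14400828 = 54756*263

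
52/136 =13/34 = 0.38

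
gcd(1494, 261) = 9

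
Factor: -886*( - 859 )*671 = 510680654 = 2^1*11^1*61^1*443^1*859^1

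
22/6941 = 2/631=0.00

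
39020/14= 19510/7 = 2787.14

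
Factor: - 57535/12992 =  - 2^(-6 )  *  5^1*7^( - 1) * 29^ (- 1)*37^1*311^1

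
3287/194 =3287/194=16.94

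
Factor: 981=3^2*109^1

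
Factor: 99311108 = 2^2*13^1*37^1*71^1*727^1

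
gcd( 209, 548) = 1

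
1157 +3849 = 5006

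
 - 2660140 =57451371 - 60111511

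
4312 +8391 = 12703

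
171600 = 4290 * 40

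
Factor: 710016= 2^7*3^1 * 43^2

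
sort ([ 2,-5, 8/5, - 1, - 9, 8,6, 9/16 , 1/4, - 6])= [ - 9,  -  6,  -  5, - 1, 1/4, 9/16, 8/5, 2,  6, 8 ] 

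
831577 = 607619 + 223958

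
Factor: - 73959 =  - 3^1*89^1*277^1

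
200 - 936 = -736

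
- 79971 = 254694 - 334665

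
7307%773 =350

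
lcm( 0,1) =0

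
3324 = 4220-896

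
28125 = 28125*1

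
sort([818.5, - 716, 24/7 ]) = [- 716 , 24/7,818.5]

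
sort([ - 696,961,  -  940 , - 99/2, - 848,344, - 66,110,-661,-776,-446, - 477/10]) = [-940,  -  848, - 776,-696,-661, - 446,  -  66, - 99/2,- 477/10, 110,344 , 961] 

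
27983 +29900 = 57883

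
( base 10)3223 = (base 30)3HD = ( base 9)4371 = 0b110010010111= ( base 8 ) 6227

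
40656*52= 2114112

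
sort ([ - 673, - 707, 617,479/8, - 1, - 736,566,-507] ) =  [ - 736, - 707, - 673, - 507, - 1,479/8,566,617] 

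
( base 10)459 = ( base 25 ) I9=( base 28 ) GB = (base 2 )111001011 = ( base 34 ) dh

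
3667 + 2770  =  6437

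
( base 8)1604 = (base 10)900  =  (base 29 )121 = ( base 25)1B0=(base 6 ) 4100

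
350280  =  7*50040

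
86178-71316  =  14862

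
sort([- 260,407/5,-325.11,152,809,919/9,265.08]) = [ - 325.11, -260, 407/5,  919/9,152,  265.08, 809]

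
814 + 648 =1462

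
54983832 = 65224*843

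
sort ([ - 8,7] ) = [ - 8,7 ] 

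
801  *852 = 682452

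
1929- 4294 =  - 2365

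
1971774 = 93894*21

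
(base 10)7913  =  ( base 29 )9BP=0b1111011101001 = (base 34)6sp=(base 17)1A68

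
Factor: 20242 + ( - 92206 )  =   - 71964= -2^2*3^2*1999^1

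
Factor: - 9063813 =  -  3^1 * 11^1*274661^1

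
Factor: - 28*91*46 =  - 2^3 * 7^2*13^1*23^1 =- 117208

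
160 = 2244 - 2084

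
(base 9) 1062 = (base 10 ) 785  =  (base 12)555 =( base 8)1421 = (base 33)NQ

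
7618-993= 6625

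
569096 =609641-40545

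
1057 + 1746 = 2803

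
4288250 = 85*50450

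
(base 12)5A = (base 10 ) 70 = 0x46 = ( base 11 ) 64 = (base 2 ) 1000110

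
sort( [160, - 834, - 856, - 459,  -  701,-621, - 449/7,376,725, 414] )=[- 856, - 834, - 701, - 621 , - 459, - 449/7, 160,  376, 414 , 725]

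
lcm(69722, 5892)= 418332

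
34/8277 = 34/8277= 0.00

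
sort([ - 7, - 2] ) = [ - 7, - 2]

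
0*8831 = 0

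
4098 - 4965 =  - 867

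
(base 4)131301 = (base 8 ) 3561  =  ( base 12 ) 1129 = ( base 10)1905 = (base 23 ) 3dj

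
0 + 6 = 6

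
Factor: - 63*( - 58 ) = 2^1 *3^2 * 7^1*29^1 = 3654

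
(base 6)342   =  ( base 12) b2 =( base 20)6E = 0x86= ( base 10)134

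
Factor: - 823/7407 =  - 1/9 = -3^( - 2 ) 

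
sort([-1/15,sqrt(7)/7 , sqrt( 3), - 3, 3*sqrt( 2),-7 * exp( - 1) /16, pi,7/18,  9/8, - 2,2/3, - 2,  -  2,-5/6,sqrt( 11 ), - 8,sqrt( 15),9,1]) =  [ - 8, - 3, - 2, - 2,-2, - 5/6, - 7*exp( - 1 ) /16, - 1/15 , sqrt( 7 )/7, 7/18, 2/3 , 1,9/8 , sqrt( 3 ),pi,sqrt( 11 ), sqrt ( 15) , 3*sqrt(2 ),9]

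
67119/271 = 247 + 182/271 = 247.67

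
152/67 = 152/67 =2.27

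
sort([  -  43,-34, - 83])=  [ - 83,-43, - 34 ] 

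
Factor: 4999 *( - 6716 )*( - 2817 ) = 94575941028 = 2^2 *3^2*23^1*73^1*313^1 * 4999^1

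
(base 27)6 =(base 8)6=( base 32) 6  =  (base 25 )6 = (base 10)6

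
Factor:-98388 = -2^2*3^3*911^1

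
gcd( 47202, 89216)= 2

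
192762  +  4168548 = 4361310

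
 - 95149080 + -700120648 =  - 795269728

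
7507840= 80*93848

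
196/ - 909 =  -196/909=- 0.22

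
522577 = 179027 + 343550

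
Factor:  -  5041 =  - 71^2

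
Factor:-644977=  - 644977^1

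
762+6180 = 6942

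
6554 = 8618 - 2064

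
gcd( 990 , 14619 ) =33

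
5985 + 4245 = 10230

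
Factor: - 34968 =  - 2^3*3^1*31^1*47^1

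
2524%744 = 292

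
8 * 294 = 2352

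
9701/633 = 9701/633  =  15.33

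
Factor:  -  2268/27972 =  - 3/37 = - 3^1 * 37^( - 1) 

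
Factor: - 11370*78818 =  - 896160660=- 2^2 * 3^1*5^1*379^1* 39409^1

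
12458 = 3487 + 8971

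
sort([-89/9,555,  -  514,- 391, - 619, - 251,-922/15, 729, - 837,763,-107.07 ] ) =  [ - 837,  -  619, - 514, - 391, - 251,-107.07, - 922/15, - 89/9, 555, 729,763] 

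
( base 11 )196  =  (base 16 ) E2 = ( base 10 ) 226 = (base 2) 11100010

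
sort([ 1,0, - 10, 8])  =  [ - 10,0, 1,8 ]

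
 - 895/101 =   -  9  +  14/101 = -8.86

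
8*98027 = 784216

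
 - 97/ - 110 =97/110 = 0.88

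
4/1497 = 4/1497 = 0.00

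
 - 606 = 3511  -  4117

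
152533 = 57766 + 94767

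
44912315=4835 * 9289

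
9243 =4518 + 4725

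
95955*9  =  863595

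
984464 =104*9466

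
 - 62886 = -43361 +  - 19525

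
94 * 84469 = 7940086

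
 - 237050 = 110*( - 2155 ) 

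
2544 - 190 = 2354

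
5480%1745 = 245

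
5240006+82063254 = 87303260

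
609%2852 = 609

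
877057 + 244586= 1121643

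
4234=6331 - 2097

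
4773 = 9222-4449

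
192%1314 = 192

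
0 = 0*487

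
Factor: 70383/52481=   3^1*11^ (- 1)*13^ ( - 1)*29^1*367^(-1 )*809^1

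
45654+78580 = 124234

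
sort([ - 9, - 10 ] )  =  [ - 10, - 9]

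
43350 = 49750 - 6400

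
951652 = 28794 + 922858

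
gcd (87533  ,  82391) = 1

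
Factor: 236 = 2^2*59^1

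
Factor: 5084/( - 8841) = -2^2*3^(- 1 )*7^(-1) *31^1*41^1*421^( - 1) 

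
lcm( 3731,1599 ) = 11193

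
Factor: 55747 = 107^1*521^1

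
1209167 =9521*127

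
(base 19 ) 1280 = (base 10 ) 7733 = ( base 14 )2b65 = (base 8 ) 17065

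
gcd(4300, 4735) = 5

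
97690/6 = 16281  +  2/3 = 16281.67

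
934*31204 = 29144536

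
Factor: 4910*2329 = 2^1 * 5^1*17^1*137^1*491^1 = 11435390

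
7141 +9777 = 16918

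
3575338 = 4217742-642404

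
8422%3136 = 2150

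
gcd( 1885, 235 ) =5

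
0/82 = 0 = 0.00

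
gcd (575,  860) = 5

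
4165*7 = 29155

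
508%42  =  4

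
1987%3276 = 1987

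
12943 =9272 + 3671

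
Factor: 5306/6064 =2^(- 3 )*7^1 = 7/8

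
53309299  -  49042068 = 4267231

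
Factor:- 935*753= - 704055 =- 3^1*5^1 *11^1*17^1*251^1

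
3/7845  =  1/2615 = 0.00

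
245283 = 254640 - 9357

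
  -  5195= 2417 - 7612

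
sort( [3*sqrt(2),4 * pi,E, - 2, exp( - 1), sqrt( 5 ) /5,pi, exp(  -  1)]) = [-2,exp( - 1 ),exp(-1),  sqrt( 5) /5, E,pi , 3 * sqrt( 2), 4*pi]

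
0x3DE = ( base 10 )990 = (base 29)154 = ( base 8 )1736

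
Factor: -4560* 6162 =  - 28098720 = - 2^5*3^2*5^1 * 13^1*19^1*79^1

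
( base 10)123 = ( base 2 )1111011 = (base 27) 4F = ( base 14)8B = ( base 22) 5d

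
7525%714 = 385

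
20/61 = 20/61 = 0.33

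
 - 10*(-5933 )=59330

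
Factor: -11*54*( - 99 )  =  58806 = 2^1*3^5*11^2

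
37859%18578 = 703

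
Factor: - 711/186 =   -  2^(-1) * 3^1*31^( - 1 )*79^1= -237/62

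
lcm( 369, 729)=29889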